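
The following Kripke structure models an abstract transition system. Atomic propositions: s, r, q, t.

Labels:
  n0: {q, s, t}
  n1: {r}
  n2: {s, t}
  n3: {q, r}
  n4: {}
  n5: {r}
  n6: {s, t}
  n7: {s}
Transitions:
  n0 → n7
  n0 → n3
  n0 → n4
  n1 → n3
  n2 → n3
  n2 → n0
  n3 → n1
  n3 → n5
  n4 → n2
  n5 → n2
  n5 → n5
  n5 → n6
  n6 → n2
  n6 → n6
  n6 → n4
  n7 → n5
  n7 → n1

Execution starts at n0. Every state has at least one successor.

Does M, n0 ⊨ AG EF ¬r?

Satisfied

States satisfying EF ¬r: {n0, n1, n2, n3, n4, n5, n6, n7}.
States satisfying AG EF ¬r: {n0, n1, n2, n3, n4, n5, n6, n7}.
Every state reachable from n0 satisfies EF ¬r.
n0 ∈ Sat(AG EF ¬r).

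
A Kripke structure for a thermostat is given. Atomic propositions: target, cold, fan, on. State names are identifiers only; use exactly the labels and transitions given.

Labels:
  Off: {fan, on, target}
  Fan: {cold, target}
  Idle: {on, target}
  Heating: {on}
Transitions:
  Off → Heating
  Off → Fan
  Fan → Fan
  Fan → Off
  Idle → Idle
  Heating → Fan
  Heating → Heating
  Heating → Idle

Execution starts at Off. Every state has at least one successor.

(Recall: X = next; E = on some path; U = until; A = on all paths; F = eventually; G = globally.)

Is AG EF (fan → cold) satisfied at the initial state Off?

States satisfying EF (fan → cold): {Off, Fan, Idle, Heating}.
States satisfying AG EF (fan → cold): {Off, Fan, Idle, Heating}.
Every state reachable from Off satisfies EF (fan → cold).
Off ∈ Sat(AG EF (fan → cold)).

Yes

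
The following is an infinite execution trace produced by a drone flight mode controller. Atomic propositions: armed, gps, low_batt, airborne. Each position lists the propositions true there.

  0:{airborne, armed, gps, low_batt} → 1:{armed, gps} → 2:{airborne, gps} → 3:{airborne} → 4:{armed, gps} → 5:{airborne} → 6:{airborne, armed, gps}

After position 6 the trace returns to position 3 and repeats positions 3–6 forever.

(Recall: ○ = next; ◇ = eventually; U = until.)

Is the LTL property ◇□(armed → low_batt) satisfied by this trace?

□(armed → low_batt) is false at every position 0..6, so it never becomes true and ◇□(armed → low_batt) fails.

No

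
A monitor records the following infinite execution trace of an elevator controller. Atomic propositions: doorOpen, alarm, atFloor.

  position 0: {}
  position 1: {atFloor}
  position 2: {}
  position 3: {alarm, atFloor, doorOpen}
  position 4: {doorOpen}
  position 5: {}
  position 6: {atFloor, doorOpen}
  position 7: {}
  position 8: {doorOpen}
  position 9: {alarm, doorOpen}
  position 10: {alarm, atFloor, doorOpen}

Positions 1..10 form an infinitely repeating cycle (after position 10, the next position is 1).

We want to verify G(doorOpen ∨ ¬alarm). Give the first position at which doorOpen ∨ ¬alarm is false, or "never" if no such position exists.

never

doorOpen ∨ ¬alarm holds at every position 0..10, and those are all the positions the trace ever visits, so the invariant G(doorOpen ∨ ¬alarm) is never violated.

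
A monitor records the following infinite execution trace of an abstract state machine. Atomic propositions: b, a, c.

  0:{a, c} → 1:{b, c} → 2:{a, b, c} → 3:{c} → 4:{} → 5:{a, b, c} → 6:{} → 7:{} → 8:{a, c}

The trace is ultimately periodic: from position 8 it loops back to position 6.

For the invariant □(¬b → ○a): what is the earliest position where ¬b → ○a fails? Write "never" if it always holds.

0

At position 0 the labels are {a, c} and the next position 1 has {b, c}, so ¬b → ○a is false there. This is the first violation.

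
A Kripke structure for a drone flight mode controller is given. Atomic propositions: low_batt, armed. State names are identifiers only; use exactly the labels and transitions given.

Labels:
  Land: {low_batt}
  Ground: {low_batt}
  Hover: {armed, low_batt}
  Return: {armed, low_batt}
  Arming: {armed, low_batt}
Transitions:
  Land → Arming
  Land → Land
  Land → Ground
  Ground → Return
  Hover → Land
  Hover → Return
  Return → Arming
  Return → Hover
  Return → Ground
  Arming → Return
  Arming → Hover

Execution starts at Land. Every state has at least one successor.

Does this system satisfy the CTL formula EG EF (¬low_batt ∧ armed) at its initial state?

Does not hold

States satisfying EF (¬low_batt ∧ armed): ∅.
States satisfying EG EF (¬low_batt ∧ armed): ∅.
No suitable path/successor from Land witnesses the formula.
Land ∉ Sat(EG EF (¬low_batt ∧ armed)).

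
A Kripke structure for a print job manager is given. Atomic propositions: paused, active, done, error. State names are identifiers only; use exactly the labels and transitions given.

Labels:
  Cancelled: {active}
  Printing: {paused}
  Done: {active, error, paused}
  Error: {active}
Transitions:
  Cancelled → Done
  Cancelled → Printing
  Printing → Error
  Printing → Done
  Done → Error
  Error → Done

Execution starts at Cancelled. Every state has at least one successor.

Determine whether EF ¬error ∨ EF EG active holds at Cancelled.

Satisfied

States satisfying ¬error: {Cancelled, Printing, Error}.
States satisfying EF ¬error: {Cancelled, Printing, Done, Error}.
States satisfying EG active: {Cancelled, Done, Error}.
States satisfying EF EG active: {Cancelled, Printing, Done, Error}.
States satisfying EF ¬error ∨ EF EG active: {Cancelled, Printing, Done, Error}.
Cancelled ∈ Sat(EF ¬error ∨ EF EG active).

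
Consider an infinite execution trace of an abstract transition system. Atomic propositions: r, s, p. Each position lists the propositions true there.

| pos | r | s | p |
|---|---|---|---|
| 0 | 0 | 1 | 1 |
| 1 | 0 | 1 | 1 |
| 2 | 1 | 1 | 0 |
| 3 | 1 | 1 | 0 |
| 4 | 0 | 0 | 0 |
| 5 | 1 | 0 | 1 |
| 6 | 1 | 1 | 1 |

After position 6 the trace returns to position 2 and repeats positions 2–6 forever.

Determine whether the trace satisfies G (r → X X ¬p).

Does not hold

r → X X ¬p must hold at every position from 0 onward. It fails at position 3, so G (r → X X ¬p) is false.
Positions where r holds: 2, 3, 5, 6.
Check X X ¬p at each: 2→ok, 3→fails, 5→ok, 6→ok.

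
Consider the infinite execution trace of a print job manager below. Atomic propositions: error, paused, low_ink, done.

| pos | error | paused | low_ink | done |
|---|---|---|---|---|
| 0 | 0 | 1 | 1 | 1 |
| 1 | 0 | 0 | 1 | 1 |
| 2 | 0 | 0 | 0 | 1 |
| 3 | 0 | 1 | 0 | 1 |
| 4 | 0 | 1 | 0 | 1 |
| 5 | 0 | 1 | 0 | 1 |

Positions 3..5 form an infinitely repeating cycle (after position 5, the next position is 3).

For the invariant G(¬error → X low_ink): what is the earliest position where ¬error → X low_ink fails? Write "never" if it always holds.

Check ¬error → X low_ink at each position in order: 0 ✓.
At position 1 the labels are {done, low_ink} and the next position 2 has {done}, so ¬error → X low_ink is false there. This is the first violation.

1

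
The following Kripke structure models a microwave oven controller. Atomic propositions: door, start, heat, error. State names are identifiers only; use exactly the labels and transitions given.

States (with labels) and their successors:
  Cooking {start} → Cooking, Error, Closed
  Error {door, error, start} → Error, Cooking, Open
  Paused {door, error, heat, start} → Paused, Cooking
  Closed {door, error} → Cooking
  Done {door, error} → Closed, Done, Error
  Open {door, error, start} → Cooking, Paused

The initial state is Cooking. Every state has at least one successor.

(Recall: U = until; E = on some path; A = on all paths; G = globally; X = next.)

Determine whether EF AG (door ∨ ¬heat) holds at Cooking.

States satisfying AG (door ∨ ¬heat): {Cooking, Error, Paused, Closed, Done, Open}.
States satisfying EF AG (door ∨ ¬heat): {Cooking, Error, Paused, Closed, Done, Open}.
Some path from Cooking reaches a state where AG (door ∨ ¬heat) holds.
Cooking ∈ Sat(EF AG (door ∨ ¬heat)).

Holds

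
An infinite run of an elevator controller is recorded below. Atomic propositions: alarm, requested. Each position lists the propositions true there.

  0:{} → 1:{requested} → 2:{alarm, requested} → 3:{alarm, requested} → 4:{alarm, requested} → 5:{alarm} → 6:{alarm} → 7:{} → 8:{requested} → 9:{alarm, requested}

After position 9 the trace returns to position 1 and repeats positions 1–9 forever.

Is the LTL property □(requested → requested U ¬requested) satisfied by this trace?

requested → requested U ¬requested holds at every position 0..9, and those are all positions ever visited, so □(requested → requested U ¬requested) holds.
Positions where requested holds: 1, 2, 3, 4, 8, 9.
Check requested U ¬requested at each: 1→ok, 2→ok, 3→ok, 4→ok, 8→ok, 9→ok.

Holds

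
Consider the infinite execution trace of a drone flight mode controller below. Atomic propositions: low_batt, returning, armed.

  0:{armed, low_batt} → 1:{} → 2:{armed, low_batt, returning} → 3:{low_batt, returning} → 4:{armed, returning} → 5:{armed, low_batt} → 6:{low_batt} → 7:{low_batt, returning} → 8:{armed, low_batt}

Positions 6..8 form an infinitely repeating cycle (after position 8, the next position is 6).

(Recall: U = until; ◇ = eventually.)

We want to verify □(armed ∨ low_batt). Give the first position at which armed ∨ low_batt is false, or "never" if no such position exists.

1

Check armed ∨ low_batt at each position in order: 0 ✓.
At position 1 the labels are {}, so armed ∨ low_batt is false there. This is the first violation.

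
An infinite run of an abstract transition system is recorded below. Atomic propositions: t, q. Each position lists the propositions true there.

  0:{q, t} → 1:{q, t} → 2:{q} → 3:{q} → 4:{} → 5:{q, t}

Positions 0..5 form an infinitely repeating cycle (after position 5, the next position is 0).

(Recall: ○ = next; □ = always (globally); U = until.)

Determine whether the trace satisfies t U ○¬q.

No

Walking from position 0: at position 2, ○¬q has not yet held and t fails, so t U ○¬q is false.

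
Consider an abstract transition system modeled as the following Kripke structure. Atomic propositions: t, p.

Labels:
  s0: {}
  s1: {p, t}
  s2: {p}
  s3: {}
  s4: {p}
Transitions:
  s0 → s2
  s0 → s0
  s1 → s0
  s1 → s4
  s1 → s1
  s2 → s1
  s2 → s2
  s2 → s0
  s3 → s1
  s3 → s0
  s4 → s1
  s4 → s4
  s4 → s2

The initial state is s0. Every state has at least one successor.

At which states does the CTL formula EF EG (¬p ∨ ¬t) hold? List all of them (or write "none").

States satisfying EG (¬p ∨ ¬t): {s0, s2, s3, s4}.
States satisfying EF EG (¬p ∨ ¬t): {s0, s1, s2, s3, s4}.

{s0, s1, s2, s3, s4}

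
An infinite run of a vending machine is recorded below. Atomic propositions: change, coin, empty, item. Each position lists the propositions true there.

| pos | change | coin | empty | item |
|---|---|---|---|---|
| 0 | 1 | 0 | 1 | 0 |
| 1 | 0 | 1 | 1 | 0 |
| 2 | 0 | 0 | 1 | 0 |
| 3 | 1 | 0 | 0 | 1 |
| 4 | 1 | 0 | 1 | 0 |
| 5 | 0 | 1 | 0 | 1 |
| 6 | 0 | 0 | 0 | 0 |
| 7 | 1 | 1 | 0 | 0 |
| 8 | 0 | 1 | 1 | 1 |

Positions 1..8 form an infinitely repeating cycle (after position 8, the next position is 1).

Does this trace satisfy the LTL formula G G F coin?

G F coin holds at every position 0..8, and those are all positions ever visited, so G G F coin holds.

Satisfied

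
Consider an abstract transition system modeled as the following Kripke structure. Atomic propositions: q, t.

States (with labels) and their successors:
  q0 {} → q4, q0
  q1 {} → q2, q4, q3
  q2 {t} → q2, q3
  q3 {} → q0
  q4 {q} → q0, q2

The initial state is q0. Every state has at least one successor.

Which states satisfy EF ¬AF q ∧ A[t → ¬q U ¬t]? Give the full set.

States satisfying ¬AF q: {q0, q1, q2, q3}.
States satisfying EF ¬AF q: {q0, q1, q2, q3, q4}.
States satisfying t → ¬q: {q0, q1, q2, q3, q4}.
States satisfying ¬t: {q0, q1, q3, q4}.
States satisfying A[t → ¬q U ¬t]: {q0, q1, q3, q4}.
States satisfying EF ¬AF q ∧ A[t → ¬q U ¬t]: {q0, q1, q3, q4}.

{q0, q1, q3, q4}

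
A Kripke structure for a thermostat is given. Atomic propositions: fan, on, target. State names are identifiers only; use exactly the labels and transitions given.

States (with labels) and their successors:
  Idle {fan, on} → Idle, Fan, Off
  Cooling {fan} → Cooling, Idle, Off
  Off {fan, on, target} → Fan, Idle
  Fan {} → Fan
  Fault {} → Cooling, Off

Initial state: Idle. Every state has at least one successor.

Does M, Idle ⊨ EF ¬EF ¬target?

States satisfying ¬EF ¬target: ∅.
States satisfying EF ¬EF ¬target: ∅.
No suitable path/successor from Idle witnesses the formula.
Idle ∉ Sat(EF ¬EF ¬target).

No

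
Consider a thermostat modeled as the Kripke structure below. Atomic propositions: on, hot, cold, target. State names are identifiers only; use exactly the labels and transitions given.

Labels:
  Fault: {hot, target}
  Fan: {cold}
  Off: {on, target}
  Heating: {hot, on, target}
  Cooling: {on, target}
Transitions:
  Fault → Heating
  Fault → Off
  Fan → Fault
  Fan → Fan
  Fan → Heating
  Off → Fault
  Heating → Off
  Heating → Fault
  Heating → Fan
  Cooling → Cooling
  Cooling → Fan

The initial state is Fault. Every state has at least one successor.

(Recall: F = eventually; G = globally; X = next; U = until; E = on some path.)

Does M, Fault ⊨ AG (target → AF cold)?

Violated

States satisfying target → AF cold: {Fan}.
States satisfying AG (target → AF cold): ∅.
Fault is reachable from Fault and violates target → AF cold, so AG fails at Fault.
Fault ∉ Sat(AG (target → AF cold)).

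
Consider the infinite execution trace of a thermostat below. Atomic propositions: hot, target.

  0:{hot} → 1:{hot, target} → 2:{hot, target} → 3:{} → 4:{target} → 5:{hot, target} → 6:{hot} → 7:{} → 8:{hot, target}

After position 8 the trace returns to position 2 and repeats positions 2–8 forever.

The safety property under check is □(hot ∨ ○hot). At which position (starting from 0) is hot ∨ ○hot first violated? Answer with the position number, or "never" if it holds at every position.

Check hot ∨ ○hot at each position in order: 0 ✓, 1 ✓, 2 ✓.
At position 3 the labels are {} and the next position 4 has {target}, so hot ∨ ○hot is false there. This is the first violation.

3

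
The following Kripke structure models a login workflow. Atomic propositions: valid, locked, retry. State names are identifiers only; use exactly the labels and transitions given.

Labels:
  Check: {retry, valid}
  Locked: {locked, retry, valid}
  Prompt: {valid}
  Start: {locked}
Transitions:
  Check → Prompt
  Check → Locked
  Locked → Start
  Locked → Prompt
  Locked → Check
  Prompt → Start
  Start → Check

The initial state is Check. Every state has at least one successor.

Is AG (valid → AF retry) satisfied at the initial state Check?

Holds

States satisfying valid → AF retry: {Check, Locked, Prompt, Start}.
States satisfying AG (valid → AF retry): {Check, Locked, Prompt, Start}.
Every state reachable from Check satisfies valid → AF retry.
Check ∈ Sat(AG (valid → AF retry)).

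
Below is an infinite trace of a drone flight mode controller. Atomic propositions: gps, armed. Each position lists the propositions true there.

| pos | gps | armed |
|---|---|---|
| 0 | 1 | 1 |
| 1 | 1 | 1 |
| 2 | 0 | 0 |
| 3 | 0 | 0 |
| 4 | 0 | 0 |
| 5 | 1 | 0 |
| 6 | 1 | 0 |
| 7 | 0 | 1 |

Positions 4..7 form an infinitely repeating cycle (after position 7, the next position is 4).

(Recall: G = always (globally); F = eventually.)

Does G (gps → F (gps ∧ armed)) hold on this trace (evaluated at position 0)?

gps → F (gps ∧ armed) must hold at every position from 0 onward. It fails at position 5, so G (gps → F (gps ∧ armed)) is false.
Positions where gps holds: 0, 1, 5, 6.
Check F (gps ∧ armed) at each: 0→ok, 1→ok, 5→fails, 6→fails.

Violated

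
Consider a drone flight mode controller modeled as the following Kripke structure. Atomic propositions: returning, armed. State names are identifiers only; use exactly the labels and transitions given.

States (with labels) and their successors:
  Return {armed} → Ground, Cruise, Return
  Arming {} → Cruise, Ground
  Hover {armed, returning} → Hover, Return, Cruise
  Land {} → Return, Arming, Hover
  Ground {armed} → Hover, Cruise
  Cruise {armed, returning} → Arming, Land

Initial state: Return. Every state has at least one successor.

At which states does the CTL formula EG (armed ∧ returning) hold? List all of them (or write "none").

States satisfying armed ∧ returning: {Hover, Cruise}.
States satisfying EG (armed ∧ returning): {Hover}.

{Hover}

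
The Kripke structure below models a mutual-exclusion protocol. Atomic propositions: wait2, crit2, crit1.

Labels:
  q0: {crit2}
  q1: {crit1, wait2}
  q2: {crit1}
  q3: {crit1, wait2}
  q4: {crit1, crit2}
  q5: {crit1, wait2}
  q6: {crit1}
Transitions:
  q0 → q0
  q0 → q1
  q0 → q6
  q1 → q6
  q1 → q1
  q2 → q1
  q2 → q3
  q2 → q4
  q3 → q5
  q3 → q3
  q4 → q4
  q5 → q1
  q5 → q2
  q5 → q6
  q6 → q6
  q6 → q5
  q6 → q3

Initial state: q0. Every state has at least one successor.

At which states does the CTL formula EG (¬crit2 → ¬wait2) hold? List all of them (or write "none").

{q0, q2, q4, q6}

States satisfying ¬crit2 → ¬wait2: {q0, q2, q4, q6}.
States satisfying EG (¬crit2 → ¬wait2): {q0, q2, q4, q6}.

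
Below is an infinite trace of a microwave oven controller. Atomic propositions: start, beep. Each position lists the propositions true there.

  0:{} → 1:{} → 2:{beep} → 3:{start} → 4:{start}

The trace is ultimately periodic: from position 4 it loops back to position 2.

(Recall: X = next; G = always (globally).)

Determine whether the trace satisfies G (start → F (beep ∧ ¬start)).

Holds

start → F (beep ∧ ¬start) holds at every position 0..4, and those are all positions ever visited, so G (start → F (beep ∧ ¬start)) holds.
Positions where start holds: 3, 4.
Check F (beep ∧ ¬start) at each: 3→ok, 4→ok.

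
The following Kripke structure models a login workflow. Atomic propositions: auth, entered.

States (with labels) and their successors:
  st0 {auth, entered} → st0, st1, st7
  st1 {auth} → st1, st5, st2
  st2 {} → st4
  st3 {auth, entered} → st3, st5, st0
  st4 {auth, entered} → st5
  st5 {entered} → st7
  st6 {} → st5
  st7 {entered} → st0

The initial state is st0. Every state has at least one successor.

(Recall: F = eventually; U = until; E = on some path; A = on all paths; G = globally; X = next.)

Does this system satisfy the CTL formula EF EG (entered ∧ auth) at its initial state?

Yes

States satisfying EG (entered ∧ auth): {st0, st3}.
States satisfying EF EG (entered ∧ auth): {st0, st1, st2, st3, st4, st5, st6, st7}.
Some path from st0 reaches a state where EG (entered ∧ auth) holds.
st0 ∈ Sat(EF EG (entered ∧ auth)).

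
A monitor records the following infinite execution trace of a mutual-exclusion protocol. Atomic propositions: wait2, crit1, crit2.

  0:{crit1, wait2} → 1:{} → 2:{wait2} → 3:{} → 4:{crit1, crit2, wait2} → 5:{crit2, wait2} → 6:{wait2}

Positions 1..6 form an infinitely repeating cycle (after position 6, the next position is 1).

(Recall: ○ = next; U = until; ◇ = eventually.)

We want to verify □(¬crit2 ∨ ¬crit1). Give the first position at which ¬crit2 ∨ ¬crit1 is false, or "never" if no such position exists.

Check ¬crit2 ∨ ¬crit1 at each position in order: 0 ✓, 1 ✓, 2 ✓, 3 ✓.
At position 4 the labels are {crit1, crit2, wait2}, so ¬crit2 ∨ ¬crit1 is false there. This is the first violation.

4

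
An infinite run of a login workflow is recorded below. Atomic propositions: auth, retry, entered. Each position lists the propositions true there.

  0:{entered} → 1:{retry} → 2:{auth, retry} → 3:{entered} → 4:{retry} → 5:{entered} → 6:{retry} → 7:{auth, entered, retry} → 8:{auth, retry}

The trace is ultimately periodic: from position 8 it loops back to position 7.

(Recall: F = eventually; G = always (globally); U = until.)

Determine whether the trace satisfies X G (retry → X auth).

The position after 0 is 1; G (retry → X auth) is false there.

No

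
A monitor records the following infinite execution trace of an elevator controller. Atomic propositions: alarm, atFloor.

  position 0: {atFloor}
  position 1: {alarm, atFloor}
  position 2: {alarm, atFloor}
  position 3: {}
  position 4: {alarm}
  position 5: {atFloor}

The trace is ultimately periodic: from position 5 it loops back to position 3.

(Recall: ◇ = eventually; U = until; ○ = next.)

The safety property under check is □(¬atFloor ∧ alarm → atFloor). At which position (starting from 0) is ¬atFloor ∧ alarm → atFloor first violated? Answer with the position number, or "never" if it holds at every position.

4

Check ¬atFloor ∧ alarm → atFloor at each position in order: 0 ✓, 1 ✓, 2 ✓, 3 ✓.
At position 4 the labels are {alarm}, so ¬atFloor ∧ alarm → atFloor is false there. This is the first violation.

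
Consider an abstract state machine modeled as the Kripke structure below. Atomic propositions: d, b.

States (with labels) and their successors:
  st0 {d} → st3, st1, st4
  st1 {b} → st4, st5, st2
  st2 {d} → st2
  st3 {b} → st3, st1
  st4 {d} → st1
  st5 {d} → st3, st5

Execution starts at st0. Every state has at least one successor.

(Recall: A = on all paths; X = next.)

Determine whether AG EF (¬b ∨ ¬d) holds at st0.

Satisfied

States satisfying EF (¬b ∨ ¬d): {st0, st1, st2, st3, st4, st5}.
States satisfying AG EF (¬b ∨ ¬d): {st0, st1, st2, st3, st4, st5}.
Every state reachable from st0 satisfies EF (¬b ∨ ¬d).
st0 ∈ Sat(AG EF (¬b ∨ ¬d)).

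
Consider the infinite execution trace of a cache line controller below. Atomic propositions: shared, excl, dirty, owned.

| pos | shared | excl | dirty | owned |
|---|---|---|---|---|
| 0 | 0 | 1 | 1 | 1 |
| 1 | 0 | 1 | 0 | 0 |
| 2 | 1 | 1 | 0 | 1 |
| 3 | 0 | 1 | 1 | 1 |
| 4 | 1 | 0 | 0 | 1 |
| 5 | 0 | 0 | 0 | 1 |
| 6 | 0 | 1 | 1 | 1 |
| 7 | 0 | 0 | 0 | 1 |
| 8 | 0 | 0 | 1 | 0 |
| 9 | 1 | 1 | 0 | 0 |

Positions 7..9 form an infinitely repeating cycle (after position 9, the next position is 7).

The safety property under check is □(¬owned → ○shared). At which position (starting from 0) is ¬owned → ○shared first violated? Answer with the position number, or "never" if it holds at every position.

Check ¬owned → ○shared at each position in order: 0 ✓, 1 ✓, 2 ✓, 3 ✓, 4 ✓, 5 ✓, 6 ✓, 7 ✓, 8 ✓.
At position 9 the labels are {excl, shared} and the next position 7 has {owned}, so ¬owned → ○shared is false there. This is the first violation.

9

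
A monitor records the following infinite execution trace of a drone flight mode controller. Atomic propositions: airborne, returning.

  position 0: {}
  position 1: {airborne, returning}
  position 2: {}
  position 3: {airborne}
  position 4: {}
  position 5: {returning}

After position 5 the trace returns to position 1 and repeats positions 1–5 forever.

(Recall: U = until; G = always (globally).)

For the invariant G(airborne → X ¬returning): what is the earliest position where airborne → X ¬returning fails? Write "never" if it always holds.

never

airborne → X ¬returning holds at every position 0..5, and those are all the positions the trace ever visits, so the invariant G(airborne → X ¬returning) is never violated.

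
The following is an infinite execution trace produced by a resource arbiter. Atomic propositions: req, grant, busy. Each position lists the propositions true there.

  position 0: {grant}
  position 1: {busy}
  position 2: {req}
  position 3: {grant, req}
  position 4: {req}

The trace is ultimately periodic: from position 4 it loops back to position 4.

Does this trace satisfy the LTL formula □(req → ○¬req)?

req → ○¬req must hold at every position from 0 onward. It fails at position 2, so □(req → ○¬req) is false.
Positions where req holds: 2, 3, 4.
Check ○¬req at each: 2→fails, 3→fails, 4→fails.

No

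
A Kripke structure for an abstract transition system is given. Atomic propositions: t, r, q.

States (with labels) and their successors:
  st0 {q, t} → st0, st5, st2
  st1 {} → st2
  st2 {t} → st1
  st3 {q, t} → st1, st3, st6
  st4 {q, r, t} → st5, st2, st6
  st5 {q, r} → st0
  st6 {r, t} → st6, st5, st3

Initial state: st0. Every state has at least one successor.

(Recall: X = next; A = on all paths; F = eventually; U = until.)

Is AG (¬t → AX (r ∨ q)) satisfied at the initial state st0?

States satisfying ¬t → AX (r ∨ q): {st0, st2, st3, st4, st5, st6}.
States satisfying AG (¬t → AX (r ∨ q)): ∅.
st1 is reachable from st0 and violates ¬t → AX (r ∨ q), so AG fails at st0.
st0 ∉ Sat(AG (¬t → AX (r ∨ q))).

Violated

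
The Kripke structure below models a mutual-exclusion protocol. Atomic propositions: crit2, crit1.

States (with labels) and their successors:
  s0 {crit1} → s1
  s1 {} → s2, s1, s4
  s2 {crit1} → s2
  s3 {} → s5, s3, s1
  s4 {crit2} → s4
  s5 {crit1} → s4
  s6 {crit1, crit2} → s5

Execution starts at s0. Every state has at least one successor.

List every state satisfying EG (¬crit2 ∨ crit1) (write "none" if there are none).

{s0, s1, s2, s3}

States satisfying ¬crit2 ∨ crit1: {s0, s1, s2, s3, s5, s6}.
States satisfying EG (¬crit2 ∨ crit1): {s0, s1, s2, s3}.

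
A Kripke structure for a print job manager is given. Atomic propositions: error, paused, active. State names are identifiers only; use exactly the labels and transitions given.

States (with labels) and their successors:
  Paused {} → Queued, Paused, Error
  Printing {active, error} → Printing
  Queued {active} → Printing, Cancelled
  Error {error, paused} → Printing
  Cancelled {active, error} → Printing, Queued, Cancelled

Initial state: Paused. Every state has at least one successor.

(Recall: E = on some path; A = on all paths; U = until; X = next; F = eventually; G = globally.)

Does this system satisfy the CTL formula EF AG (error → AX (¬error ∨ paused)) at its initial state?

States satisfying AG (error → AX (¬error ∨ paused)): ∅.
States satisfying EF AG (error → AX (¬error ∨ paused)): ∅.
No suitable path/successor from Paused witnesses the formula.
Paused ∉ Sat(EF AG (error → AX (¬error ∨ paused))).

No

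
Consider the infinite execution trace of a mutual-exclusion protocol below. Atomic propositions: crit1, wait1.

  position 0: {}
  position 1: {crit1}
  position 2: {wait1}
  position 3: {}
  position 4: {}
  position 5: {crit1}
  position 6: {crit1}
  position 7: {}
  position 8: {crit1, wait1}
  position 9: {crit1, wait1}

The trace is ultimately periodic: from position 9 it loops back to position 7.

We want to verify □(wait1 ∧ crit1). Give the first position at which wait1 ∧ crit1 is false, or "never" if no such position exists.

At position 0 the labels are {}, so wait1 ∧ crit1 is false there. This is the first violation.

0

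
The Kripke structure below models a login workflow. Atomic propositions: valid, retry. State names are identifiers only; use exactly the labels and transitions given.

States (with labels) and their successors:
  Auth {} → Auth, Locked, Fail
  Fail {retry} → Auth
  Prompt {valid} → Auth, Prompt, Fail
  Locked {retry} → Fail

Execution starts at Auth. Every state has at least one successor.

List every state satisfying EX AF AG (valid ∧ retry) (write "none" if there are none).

States satisfying AF AG (valid ∧ retry): ∅.
States satisfying EX AF AG (valid ∧ retry): ∅.

none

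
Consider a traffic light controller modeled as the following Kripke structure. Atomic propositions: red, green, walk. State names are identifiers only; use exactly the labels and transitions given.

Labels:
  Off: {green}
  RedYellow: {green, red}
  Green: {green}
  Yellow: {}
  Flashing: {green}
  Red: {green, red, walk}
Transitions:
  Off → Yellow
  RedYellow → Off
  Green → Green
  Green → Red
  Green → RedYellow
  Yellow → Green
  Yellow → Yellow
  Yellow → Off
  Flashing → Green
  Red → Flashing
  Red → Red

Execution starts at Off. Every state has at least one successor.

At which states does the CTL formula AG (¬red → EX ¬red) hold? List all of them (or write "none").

States satisfying ¬red → EX ¬red: {Off, RedYellow, Green, Yellow, Flashing, Red}.
States satisfying AG (¬red → EX ¬red): {Off, RedYellow, Green, Yellow, Flashing, Red}.

{Off, RedYellow, Green, Yellow, Flashing, Red}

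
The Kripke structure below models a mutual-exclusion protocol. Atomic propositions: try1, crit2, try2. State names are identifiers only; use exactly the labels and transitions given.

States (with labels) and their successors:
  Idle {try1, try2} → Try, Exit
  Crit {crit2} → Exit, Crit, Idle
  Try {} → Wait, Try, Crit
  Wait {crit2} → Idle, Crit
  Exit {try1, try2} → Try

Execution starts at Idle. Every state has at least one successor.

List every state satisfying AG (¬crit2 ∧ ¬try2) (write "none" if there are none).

none

States satisfying ¬crit2 ∧ ¬try2: {Try}.
States satisfying AG (¬crit2 ∧ ¬try2): ∅.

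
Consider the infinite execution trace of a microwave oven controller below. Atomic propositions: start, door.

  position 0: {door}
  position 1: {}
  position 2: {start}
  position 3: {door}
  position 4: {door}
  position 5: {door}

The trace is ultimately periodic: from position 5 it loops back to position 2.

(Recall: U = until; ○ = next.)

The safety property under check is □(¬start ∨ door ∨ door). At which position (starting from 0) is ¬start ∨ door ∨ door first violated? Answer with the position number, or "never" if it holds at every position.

2

Check ¬start ∨ door ∨ door at each position in order: 0 ✓, 1 ✓.
At position 2 the labels are {start}, so ¬start ∨ door ∨ door is false there. This is the first violation.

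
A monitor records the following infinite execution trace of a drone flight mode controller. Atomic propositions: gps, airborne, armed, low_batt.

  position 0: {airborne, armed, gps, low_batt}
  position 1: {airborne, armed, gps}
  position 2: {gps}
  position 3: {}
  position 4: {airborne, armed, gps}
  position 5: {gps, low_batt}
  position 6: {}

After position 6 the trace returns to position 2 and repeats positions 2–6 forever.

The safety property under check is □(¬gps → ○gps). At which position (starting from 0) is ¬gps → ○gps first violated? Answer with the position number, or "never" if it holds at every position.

never

¬gps → ○gps holds at every position 0..6, and those are all the positions the trace ever visits, so the invariant □(¬gps → ○gps) is never violated.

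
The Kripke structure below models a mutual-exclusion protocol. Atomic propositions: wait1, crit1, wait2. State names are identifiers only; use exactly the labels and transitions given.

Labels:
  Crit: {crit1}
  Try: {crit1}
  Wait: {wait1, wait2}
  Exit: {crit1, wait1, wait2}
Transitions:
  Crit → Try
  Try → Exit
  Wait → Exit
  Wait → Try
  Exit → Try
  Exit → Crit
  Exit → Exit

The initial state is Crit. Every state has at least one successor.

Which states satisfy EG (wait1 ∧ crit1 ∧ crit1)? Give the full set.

{Exit}

States satisfying wait1 ∧ crit1 ∧ crit1: {Exit}.
States satisfying EG (wait1 ∧ crit1 ∧ crit1): {Exit}.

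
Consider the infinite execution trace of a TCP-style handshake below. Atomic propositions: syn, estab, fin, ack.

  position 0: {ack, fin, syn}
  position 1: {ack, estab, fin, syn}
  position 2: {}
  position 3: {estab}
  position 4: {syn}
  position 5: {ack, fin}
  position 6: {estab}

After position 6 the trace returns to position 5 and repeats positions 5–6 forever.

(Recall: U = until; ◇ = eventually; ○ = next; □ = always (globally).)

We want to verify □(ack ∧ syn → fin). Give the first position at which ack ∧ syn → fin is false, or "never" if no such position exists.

ack ∧ syn → fin holds at every position 0..6, and those are all the positions the trace ever visits, so the invariant □(ack ∧ syn → fin) is never violated.

never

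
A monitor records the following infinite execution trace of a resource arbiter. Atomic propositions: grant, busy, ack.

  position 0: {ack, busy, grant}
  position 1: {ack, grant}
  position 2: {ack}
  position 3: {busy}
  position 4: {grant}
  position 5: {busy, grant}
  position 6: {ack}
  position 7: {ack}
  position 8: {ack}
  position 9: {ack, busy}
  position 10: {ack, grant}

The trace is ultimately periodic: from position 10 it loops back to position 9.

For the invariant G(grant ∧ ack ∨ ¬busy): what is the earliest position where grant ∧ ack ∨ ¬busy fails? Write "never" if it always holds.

3

Check grant ∧ ack ∨ ¬busy at each position in order: 0 ✓, 1 ✓, 2 ✓.
At position 3 the labels are {busy}, so grant ∧ ack ∨ ¬busy is false there. This is the first violation.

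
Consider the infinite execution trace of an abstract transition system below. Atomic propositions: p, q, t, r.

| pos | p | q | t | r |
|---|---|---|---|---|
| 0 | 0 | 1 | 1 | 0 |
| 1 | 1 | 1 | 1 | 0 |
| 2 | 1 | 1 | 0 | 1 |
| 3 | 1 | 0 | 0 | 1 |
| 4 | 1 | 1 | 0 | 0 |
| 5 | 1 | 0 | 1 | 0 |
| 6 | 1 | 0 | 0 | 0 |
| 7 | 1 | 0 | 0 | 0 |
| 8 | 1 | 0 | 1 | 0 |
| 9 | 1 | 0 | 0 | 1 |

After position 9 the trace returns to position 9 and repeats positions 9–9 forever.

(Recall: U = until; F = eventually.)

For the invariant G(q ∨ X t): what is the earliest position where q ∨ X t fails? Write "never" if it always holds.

Check q ∨ X t at each position in order: 0 ✓, 1 ✓, 2 ✓.
At position 3 the labels are {p, r} and the next position 4 has {p, q}, so q ∨ X t is false there. This is the first violation.

3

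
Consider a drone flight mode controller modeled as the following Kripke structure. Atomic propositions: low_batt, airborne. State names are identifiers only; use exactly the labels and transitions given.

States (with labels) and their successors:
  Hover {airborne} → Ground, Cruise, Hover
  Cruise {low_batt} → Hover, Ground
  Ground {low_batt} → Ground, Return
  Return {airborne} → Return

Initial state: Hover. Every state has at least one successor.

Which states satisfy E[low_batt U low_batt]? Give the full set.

{Cruise, Ground}

States satisfying low_batt: {Cruise, Ground}.
States satisfying E[low_batt U low_batt]: {Cruise, Ground}.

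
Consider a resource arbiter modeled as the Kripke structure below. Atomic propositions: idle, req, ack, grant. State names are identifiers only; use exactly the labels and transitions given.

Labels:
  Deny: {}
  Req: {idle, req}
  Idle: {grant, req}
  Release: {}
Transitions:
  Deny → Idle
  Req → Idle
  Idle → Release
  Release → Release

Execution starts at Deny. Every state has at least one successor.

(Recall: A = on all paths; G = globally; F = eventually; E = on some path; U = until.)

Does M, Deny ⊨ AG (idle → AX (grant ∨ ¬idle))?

Satisfied

States satisfying idle → AX (grant ∨ ¬idle): {Deny, Req, Idle, Release}.
States satisfying AG (idle → AX (grant ∨ ¬idle)): {Deny, Req, Idle, Release}.
Every state reachable from Deny satisfies idle → AX (grant ∨ ¬idle).
Deny ∈ Sat(AG (idle → AX (grant ∨ ¬idle))).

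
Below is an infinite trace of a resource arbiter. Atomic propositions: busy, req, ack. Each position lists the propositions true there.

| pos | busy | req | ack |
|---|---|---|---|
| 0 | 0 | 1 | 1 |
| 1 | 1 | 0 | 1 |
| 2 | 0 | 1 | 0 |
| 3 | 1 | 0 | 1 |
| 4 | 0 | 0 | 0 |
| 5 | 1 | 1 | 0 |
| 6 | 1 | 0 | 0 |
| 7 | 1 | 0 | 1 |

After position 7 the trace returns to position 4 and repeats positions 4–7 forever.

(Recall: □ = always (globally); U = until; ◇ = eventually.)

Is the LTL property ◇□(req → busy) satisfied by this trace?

Satisfied

□(req → busy) holds at position 3, which is reachable from 0, so ◇□(req → busy) holds.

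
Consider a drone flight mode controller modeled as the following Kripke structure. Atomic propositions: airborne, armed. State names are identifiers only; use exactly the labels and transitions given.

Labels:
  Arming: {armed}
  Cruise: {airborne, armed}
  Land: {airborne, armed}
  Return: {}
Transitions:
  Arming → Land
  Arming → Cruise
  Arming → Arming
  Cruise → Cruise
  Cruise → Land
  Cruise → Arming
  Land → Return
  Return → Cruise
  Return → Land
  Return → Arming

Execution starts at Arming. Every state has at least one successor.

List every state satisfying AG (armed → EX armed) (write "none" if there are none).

States satisfying armed → EX armed: {Arming, Cruise, Return}.
States satisfying AG (armed → EX armed): ∅.

none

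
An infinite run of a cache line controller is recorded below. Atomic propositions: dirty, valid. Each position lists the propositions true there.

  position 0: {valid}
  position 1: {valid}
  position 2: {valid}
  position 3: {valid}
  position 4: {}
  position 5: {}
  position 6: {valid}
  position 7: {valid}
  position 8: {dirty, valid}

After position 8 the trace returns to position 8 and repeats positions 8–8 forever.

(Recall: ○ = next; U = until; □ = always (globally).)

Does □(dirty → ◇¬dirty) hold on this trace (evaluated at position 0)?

Violated

dirty → ◇¬dirty must hold at every position from 0 onward. It fails at position 8, so □(dirty → ◇¬dirty) is false.
Positions where dirty holds: 8.
Check ◇¬dirty at each: 8→fails.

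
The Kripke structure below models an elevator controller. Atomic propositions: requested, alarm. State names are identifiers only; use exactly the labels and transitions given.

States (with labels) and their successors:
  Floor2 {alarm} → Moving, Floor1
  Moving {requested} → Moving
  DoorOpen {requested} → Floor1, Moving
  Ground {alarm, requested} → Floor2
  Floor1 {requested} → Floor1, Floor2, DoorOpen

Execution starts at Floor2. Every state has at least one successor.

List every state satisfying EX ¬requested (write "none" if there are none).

{Ground, Floor1}

States satisfying ¬requested: {Floor2}.
States satisfying EX ¬requested: {Ground, Floor1}.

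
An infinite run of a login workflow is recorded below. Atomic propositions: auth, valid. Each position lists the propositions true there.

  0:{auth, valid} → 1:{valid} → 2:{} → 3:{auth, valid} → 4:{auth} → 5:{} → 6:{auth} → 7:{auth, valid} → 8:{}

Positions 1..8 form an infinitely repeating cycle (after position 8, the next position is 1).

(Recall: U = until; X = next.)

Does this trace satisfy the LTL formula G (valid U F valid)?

valid U F valid holds at every position 0..8, and those are all positions ever visited, so G (valid U F valid) holds.

Holds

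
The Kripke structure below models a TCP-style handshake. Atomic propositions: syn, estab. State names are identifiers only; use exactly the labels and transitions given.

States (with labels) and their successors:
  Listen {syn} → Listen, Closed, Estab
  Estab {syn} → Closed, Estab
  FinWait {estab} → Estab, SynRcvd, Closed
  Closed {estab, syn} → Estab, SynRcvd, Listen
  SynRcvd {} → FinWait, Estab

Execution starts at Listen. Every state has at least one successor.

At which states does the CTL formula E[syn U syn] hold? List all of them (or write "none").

{Listen, Estab, Closed}

States satisfying syn: {Listen, Estab, Closed}.
States satisfying E[syn U syn]: {Listen, Estab, Closed}.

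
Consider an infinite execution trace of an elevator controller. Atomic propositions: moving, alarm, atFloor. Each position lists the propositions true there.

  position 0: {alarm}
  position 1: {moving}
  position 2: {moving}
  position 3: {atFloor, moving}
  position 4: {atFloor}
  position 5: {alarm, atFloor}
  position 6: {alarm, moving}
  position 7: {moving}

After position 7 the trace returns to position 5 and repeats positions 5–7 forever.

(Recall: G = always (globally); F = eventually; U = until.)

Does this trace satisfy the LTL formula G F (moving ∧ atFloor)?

Violated

F (moving ∧ atFloor) must hold at every position from 0 onward. It fails at position 4, so G F (moving ∧ atFloor) is false.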